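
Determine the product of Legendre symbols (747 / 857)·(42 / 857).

1

By multiplicativity, (747·42 / 857) = (747 / 857)·(42 / 857).
First factor (747 / 857):
(747 / 857)
  = (857 / 747)    [QR: 857 ≡ 1 mod 4, sign kept]
  = (110 / 747)    [857 ≡ 110 mod 747]
  = -(55 / 747)    [747 ≡ 3 mod 8 ⇒ (2 / 747) = -1]
  = (747 / 55)    [QR: both ≡ 3 mod 4, sign flips]
  = (32 / 55)    [747 ≡ 32 mod 55]
  = (1 / 55)    [55 ≡ 7 mod 8 ⇒ (2 / 55)^5 = +1]
  = 1    [(1 / 55) = 1]
Second factor (42 / 857):
(42 / 857)
  = (21 / 857)    [857 ≡ 1 mod 8 ⇒ (2 / 857) = +1]
  = (857 / 21)    [QR: 21 ≡ 1 mod 4, sign kept]
  = (17 / 21)    [857 ≡ 17 mod 21]
  = (21 / 17)    [QR: 17 ≡ 1 mod 4, sign kept]
  = (4 / 17)    [21 ≡ 4 mod 17]
  = (1 / 17)    [17 ≡ 1 mod 8 ⇒ (2 / 17)^2 = +1]
  = 1    [(1 / 17) = 1]
Product: (1)·(1) = 1.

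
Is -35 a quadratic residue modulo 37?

no

(-35/37)
  = (2/37)    [-35 ≡ 2 mod 37]
  = -(1/37)    [37 ≡ 5 mod 8 ⇒ (2/37) = -1]
  = -1    [(1/37) = 1]
(-35/37) = -1, and 37 is prime, so -35 is not a quadratic residue mod 37.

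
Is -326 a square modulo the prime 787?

no

(-326/787)
  = (461/787)    [-326 ≡ 461 mod 787]
  = (787/461)    [QR: 461 ≡ 1 mod 4, sign kept]
  = (326/461)    [787 ≡ 326 mod 461]
  = -(163/461)    [461 ≡ 5 mod 8 ⇒ (2/461) = -1]
  = -(461/163)    [QR: 461 ≡ 1 mod 4, sign kept]
  = -(135/163)    [461 ≡ 135 mod 163]
  = (163/135)    [QR: both ≡ 3 mod 4, sign flips]
  = (28/135)    [163 ≡ 28 mod 135]
  = (7/135)    [135 ≡ 7 mod 8 ⇒ (2/135)^2 = +1]
  = -(135/7)    [QR: both ≡ 3 mod 4, sign flips]
  = -(2/7)    [135 ≡ 2 mod 7]
  = -(1/7)    [7 ≡ 7 mod 8 ⇒ (2/7) = +1]
  = -1    [(1/7) = 1]
(-326/787) = -1, and 787 is prime, so -326 is not a quadratic residue mod 787.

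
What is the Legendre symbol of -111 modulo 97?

-1

(-111 / 97)
  = (83 / 97)    [-111 ≡ 83 mod 97]
  = (97 / 83)    [QR: 97 ≡ 1 mod 4, sign kept]
  = (14 / 83)    [97 ≡ 14 mod 83]
  = -(7 / 83)    [83 ≡ 3 mod 8 ⇒ (2 / 83) = -1]
  = (83 / 7)    [QR: both ≡ 3 mod 4, sign flips]
  = (6 / 7)    [83 ≡ 6 mod 7]
  = (3 / 7)    [7 ≡ 7 mod 8 ⇒ (2 / 7) = +1]
  = -(7 / 3)    [QR: both ≡ 3 mod 4, sign flips]
  = -(1 / 3)    [7 ≡ 1 mod 3]
  = -1    [(1 / 3) = 1]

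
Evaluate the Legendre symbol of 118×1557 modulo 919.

1

By multiplicativity, (118·1557/919) = (118/919)·(1557/919).
First factor (118/919):
(118/919)
  = (59/919)    [919 ≡ 7 mod 8 ⇒ (2/919) = +1]
  = -(919/59)    [QR: both ≡ 3 mod 4, sign flips]
  = -(34/59)    [919 ≡ 34 mod 59]
  = (17/59)    [59 ≡ 3 mod 8 ⇒ (2/59) = -1]
  = (59/17)    [QR: 17 ≡ 1 mod 4, sign kept]
  = (8/17)    [59 ≡ 8 mod 17]
  = (1/17)    [17 ≡ 1 mod 8 ⇒ (2/17)^3 = +1]
  = 1    [(1/17) = 1]
Second factor (1557/919):
(1557/919)
  = (638/919)    [1557 ≡ 638 mod 919]
  = (319/919)    [919 ≡ 7 mod 8 ⇒ (2/919) = +1]
  = -(919/319)    [QR: both ≡ 3 mod 4, sign flips]
  = -(281/319)    [919 ≡ 281 mod 319]
  = -(319/281)    [QR: 281 ≡ 1 mod 4, sign kept]
  = -(38/281)    [319 ≡ 38 mod 281]
  = -(19/281)    [281 ≡ 1 mod 8 ⇒ (2/281) = +1]
  = -(281/19)    [QR: 281 ≡ 1 mod 4, sign kept]
  = -(15/19)    [281 ≡ 15 mod 19]
  = (19/15)    [QR: both ≡ 3 mod 4, sign flips]
  = (4/15)    [19 ≡ 4 mod 15]
  = (1/15)    [15 ≡ 7 mod 8 ⇒ (2/15)^2 = +1]
  = 1    [(1/15) = 1]
Product: (1)·(1) = 1.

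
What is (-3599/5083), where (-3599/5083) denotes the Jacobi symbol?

Reduce the numerator: -3599 ≡ 1484 (mod 5083), so (-3599/5083) = (1484/5083).
Factor out 2: 1484 = 2^2·371. Since 5083 ≡ 3 (mod 8), (2/5083) = -1, and (2/5083)^2 = +1. Now have (371/5083).
Both 371 ≡ 3 and 5083 ≡ 3 (mod 4), so reciprocity gives (371/5083) = -(5083/371). Reduce: 5083 ≡ 260 (mod 371). Now have -(260/371).
Factor out 2: 260 = 2^2·65. Since 371 ≡ 3 (mod 8), (2/371) = -1, and (2/371)^2 = +1. Now have -(65/371).
65 ≡ 1 (mod 4), so quadratic reciprocity gives (65/371) = (371/65). Reduce: 371 ≡ 46 (mod 65). Now have -(46/65).
Factor out 2: 46 = 2·23. Since 65 ≡ 1 (mod 8), (2/65) = +1. Now have -(23/65).
65 ≡ 1 (mod 4), so quadratic reciprocity gives (23/65) = (65/23). Reduce: 65 ≡ 19 (mod 23). Now have -(19/23).
Both 19 ≡ 3 and 23 ≡ 3 (mod 4), so reciprocity gives (19/23) = -(23/19). Reduce: 23 ≡ 4 (mod 19). Now have (4/19).
Factor out 2: 4 = 2^2. Since 19 ≡ 3 (mod 8), (2/19) = -1, and (2/19)^2 = +1. Now have (1/19).
(1/19) = 1. Collecting the sign factors: 1.

1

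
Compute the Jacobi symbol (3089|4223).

3089 ≡ 1 (mod 4), so quadratic reciprocity gives (3089|4223) = (4223|3089). Reduce: 4223 ≡ 1134 (mod 3089). Now have (1134|3089).
Factor out 2: 1134 = 2·567. Since 3089 ≡ 1 (mod 8), (2|3089) = +1. Now have (567|3089).
3089 ≡ 1 (mod 4), so quadratic reciprocity gives (567|3089) = (3089|567). Reduce: 3089 ≡ 254 (mod 567). Now have (254|567).
Factor out 2: 254 = 2·127. Since 567 ≡ 7 (mod 8), (2|567) = +1. Now have (127|567).
Both 127 ≡ 3 and 567 ≡ 3 (mod 4), so reciprocity gives (127|567) = -(567|127). Reduce: 567 ≡ 59 (mod 127). Now have -(59|127).
Both 59 ≡ 3 and 127 ≡ 3 (mod 4), so reciprocity gives (59|127) = -(127|59). Reduce: 127 ≡ 9 (mod 59). Now have (9|59).
9 ≡ 1 (mod 4), so quadratic reciprocity gives (9|59) = (59|9). Reduce: 59 ≡ 5 (mod 9). Now have (5|9).
5 ≡ 1 (mod 4), so quadratic reciprocity gives (5|9) = (9|5). Reduce: 9 ≡ 4 (mod 5). Now have (4|5).
Factor out 2: 4 = 2^2. Since 5 ≡ 5 (mod 8), (2|5) = -1, and (2|5)^2 = +1. Now have (1|5).
(1|5) = 1. Collecting the sign factors: 1.

1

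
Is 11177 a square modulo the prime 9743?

Reduce the numerator: 11177 ≡ 1434 (mod 9743), so (11177/9743) = (1434/9743).
Factor out 2: 1434 = 2·717. Since 9743 ≡ 7 (mod 8), (2/9743) = +1. Now have (717/9743).
717 ≡ 1 (mod 4), so quadratic reciprocity gives (717/9743) = (9743/717). Reduce: 9743 ≡ 422 (mod 717). Now have (422/717).
Factor out 2: 422 = 2·211. Since 717 ≡ 5 (mod 8), (2/717) = -1. Now have -(211/717).
717 ≡ 1 (mod 4), so quadratic reciprocity gives (211/717) = (717/211). Reduce: 717 ≡ 84 (mod 211). Now have -(84/211).
Factor out 2: 84 = 2^2·21. Since 211 ≡ 3 (mod 8), (2/211) = -1, and (2/211)^2 = +1. Now have -(21/211).
21 ≡ 1 (mod 4), so quadratic reciprocity gives (21/211) = (211/21). Reduce: 211 ≡ 1 (mod 21). Now have -(1/21).
(1/21) = 1. Collecting the sign factors: -1.
The Legendre symbol is -1, so x^2 ≡ 11177 (mod 9743) has no solution.

no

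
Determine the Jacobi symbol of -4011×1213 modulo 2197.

-1

By multiplicativity, (-4011·1213/2197) = (-4011/2197)·(1213/2197).
First factor (-4011/2197):
(-4011/2197)
  = (383/2197)    [-4011 ≡ 383 mod 2197]
  = (2197/383)    [QR: 2197 ≡ 1 mod 4, sign kept]
  = (282/383)    [2197 ≡ 282 mod 383]
  = (141/383)    [383 ≡ 7 mod 8 ⇒ (2/383) = +1]
  = (383/141)    [QR: 141 ≡ 1 mod 4, sign kept]
  = (101/141)    [383 ≡ 101 mod 141]
  = (141/101)    [QR: 101 ≡ 1 mod 4, sign kept]
  = (40/101)    [141 ≡ 40 mod 101]
  = -(5/101)    [101 ≡ 5 mod 8 ⇒ (2/101)^3 = -1]
  = -(101/5)    [QR: 5 ≡ 1 mod 4, sign kept]
  = -(1/5)    [101 ≡ 1 mod 5]
  = -1    [(1/5) = 1]
Second factor (1213/2197):
(1213/2197)
  = (2197/1213)    [QR: 1213 ≡ 1 mod 4, sign kept]
  = (984/1213)    [2197 ≡ 984 mod 1213]
  = -(123/1213)    [1213 ≡ 5 mod 8 ⇒ (2/1213)^3 = -1]
  = -(1213/123)    [QR: 1213 ≡ 1 mod 4, sign kept]
  = -(106/123)    [1213 ≡ 106 mod 123]
  = (53/123)    [123 ≡ 3 mod 8 ⇒ (2/123) = -1]
  = (123/53)    [QR: 53 ≡ 1 mod 4, sign kept]
  = (17/53)    [123 ≡ 17 mod 53]
  = (53/17)    [QR: 17 ≡ 1 mod 4, sign kept]
  = (2/17)    [53 ≡ 2 mod 17]
  = (1/17)    [17 ≡ 1 mod 8 ⇒ (2/17) = +1]
  = 1    [(1/17) = 1]
Product: (-1)·(1) = -1.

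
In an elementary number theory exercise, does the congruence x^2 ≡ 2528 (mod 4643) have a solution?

(2528/4643)
  = -(79/4643)    [4643 ≡ 3 mod 8 ⇒ (2/4643)^5 = -1]
  = (4643/79)    [QR: both ≡ 3 mod 4, sign flips]
  = (61/79)    [4643 ≡ 61 mod 79]
  = (79/61)    [QR: 61 ≡ 1 mod 4, sign kept]
  = (18/61)    [79 ≡ 18 mod 61]
  = -(9/61)    [61 ≡ 5 mod 8 ⇒ (2/61) = -1]
  = -(61/9)    [QR: 9 ≡ 1 mod 4, sign kept]
  = -(7/9)    [61 ≡ 7 mod 9]
  = -(9/7)    [QR: 9 ≡ 1 mod 4, sign kept]
  = -(2/7)    [9 ≡ 2 mod 7]
  = -(1/7)    [7 ≡ 7 mod 8 ⇒ (2/7) = +1]
  = -1    [(1/7) = 1]
The Legendre symbol is -1, so x^2 ≡ 2528 (mod 4643) has no solution.

no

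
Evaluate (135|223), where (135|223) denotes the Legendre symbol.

1

(135|223)
  = -(223|135)    [QR: both ≡ 3 mod 4, sign flips]
  = -(88|135)    [223 ≡ 88 mod 135]
  = -(11|135)    [135 ≡ 7 mod 8 ⇒ (2|135)^3 = +1]
  = (135|11)    [QR: both ≡ 3 mod 4, sign flips]
  = (3|11)    [135 ≡ 3 mod 11]
  = -(11|3)    [QR: both ≡ 3 mod 4, sign flips]
  = -(2|3)    [11 ≡ 2 mod 3]
  = (1|3)    [3 ≡ 3 mod 8 ⇒ (2|3) = -1]
  = 1    [(1|3) = 1]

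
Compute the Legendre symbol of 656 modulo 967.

-1

(656 / 967)
  = (41 / 967)    [967 ≡ 7 mod 8 ⇒ (2 / 967)^4 = +1]
  = (967 / 41)    [QR: 41 ≡ 1 mod 4, sign kept]
  = (24 / 41)    [967 ≡ 24 mod 41]
  = (3 / 41)    [41 ≡ 1 mod 8 ⇒ (2 / 41)^3 = +1]
  = (41 / 3)    [QR: 41 ≡ 1 mod 4, sign kept]
  = (2 / 3)    [41 ≡ 2 mod 3]
  = -(1 / 3)    [3 ≡ 3 mod 8 ⇒ (2 / 3) = -1]
  = -1    [(1 / 3) = 1]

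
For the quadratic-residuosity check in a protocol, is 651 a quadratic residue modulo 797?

(651/797)
  = (797/651)    [QR: 797 ≡ 1 mod 4, sign kept]
  = (146/651)    [797 ≡ 146 mod 651]
  = -(73/651)    [651 ≡ 3 mod 8 ⇒ (2/651) = -1]
  = -(651/73)    [QR: 73 ≡ 1 mod 4, sign kept]
  = -(67/73)    [651 ≡ 67 mod 73]
  = -(73/67)    [QR: 73 ≡ 1 mod 4, sign kept]
  = -(6/67)    [73 ≡ 6 mod 67]
  = (3/67)    [67 ≡ 3 mod 8 ⇒ (2/67) = -1]
  = -(67/3)    [QR: both ≡ 3 mod 4, sign flips]
  = -(1/3)    [67 ≡ 1 mod 3]
  = -1    [(1/3) = 1]
The Legendre symbol is -1, so x^2 ≡ 651 (mod 797) has no solution.

no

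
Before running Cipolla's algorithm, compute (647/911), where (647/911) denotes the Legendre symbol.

Both 647 ≡ 3 and 911 ≡ 3 (mod 4), so reciprocity gives (647/911) = -(911/647). Reduce: 911 ≡ 264 (mod 647). Now have -(264/647).
Factor out 2: 264 = 2^3·33. Since 647 ≡ 7 (mod 8), (2/647) = +1, and (2/647)^3 = +1. Now have -(33/647).
33 ≡ 1 (mod 4), so quadratic reciprocity gives (33/647) = (647/33). Reduce: 647 ≡ 20 (mod 33). Now have -(20/33).
Factor out 2: 20 = 2^2·5. Since 33 ≡ 1 (mod 8), (2/33) = +1, and (2/33)^2 = +1. Now have -(5/33).
5 ≡ 1 (mod 4), so quadratic reciprocity gives (5/33) = (33/5). Reduce: 33 ≡ 3 (mod 5). Now have -(3/5).
5 ≡ 1 (mod 4), so quadratic reciprocity gives (3/5) = (5/3). Reduce: 5 ≡ 2 (mod 3). Now have -(2/3).
Factor out 2: 2 = 2. Since 3 ≡ 3 (mod 8), (2/3) = -1. Now have (1/3).
(1/3) = 1. Collecting the sign factors: 1.

1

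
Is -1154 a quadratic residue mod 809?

no

(-1154/809)
  = (1154/809)    [809 ≡ 1 mod 4 ⇒ (-1/809) = +1]
  = (345/809)    [1154 ≡ 345 mod 809]
  = (809/345)    [QR: 345 ≡ 1 mod 4, sign kept]
  = (119/345)    [809 ≡ 119 mod 345]
  = (345/119)    [QR: 345 ≡ 1 mod 4, sign kept]
  = (107/119)    [345 ≡ 107 mod 119]
  = -(119/107)    [QR: both ≡ 3 mod 4, sign flips]
  = -(12/107)    [119 ≡ 12 mod 107]
  = -(3/107)    [107 ≡ 3 mod 8 ⇒ (2/107)^2 = +1]
  = (107/3)    [QR: both ≡ 3 mod 4, sign flips]
  = (2/3)    [107 ≡ 2 mod 3]
  = -(1/3)    [3 ≡ 3 mod 8 ⇒ (2/3) = -1]
  = -1    [(1/3) = 1]
The Legendre symbol is -1, so x^2 ≡ -1154 (mod 809) has no solution.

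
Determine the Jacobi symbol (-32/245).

-1

(-32/245)
  = (213/245)    [-32 ≡ 213 mod 245]
  = (245/213)    [QR: 213 ≡ 1 mod 4, sign kept]
  = (32/213)    [245 ≡ 32 mod 213]
  = -(1/213)    [213 ≡ 5 mod 8 ⇒ (2/213)^5 = -1]
  = -1    [(1/213) = 1]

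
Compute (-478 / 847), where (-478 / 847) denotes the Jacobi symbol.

Reduce the numerator: -478 ≡ 369 (mod 847), so (-478 / 847) = (369 / 847).
369 ≡ 1 (mod 4), so quadratic reciprocity gives (369 / 847) = (847 / 369). Reduce: 847 ≡ 109 (mod 369). Now have (109 / 369).
109 ≡ 1 (mod 4), so quadratic reciprocity gives (109 / 369) = (369 / 109). Reduce: 369 ≡ 42 (mod 109). Now have (42 / 109).
Factor out 2: 42 = 2·21. Since 109 ≡ 5 (mod 8), (2 / 109) = -1. Now have -(21 / 109).
21 ≡ 1 (mod 4), so quadratic reciprocity gives (21 / 109) = (109 / 21). Reduce: 109 ≡ 4 (mod 21). Now have -(4 / 21).
Factor out 2: 4 = 2^2. Since 21 ≡ 5 (mod 8), (2 / 21) = -1, and (2 / 21)^2 = +1. Now have -(1 / 21).
(1 / 21) = 1. Collecting the sign factors: -1.

-1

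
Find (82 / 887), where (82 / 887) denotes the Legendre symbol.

-1

(82 / 887)
  = (41 / 887)    [887 ≡ 7 mod 8 ⇒ (2 / 887) = +1]
  = (887 / 41)    [QR: 41 ≡ 1 mod 4, sign kept]
  = (26 / 41)    [887 ≡ 26 mod 41]
  = (13 / 41)    [41 ≡ 1 mod 8 ⇒ (2 / 41) = +1]
  = (41 / 13)    [QR: 13 ≡ 1 mod 4, sign kept]
  = (2 / 13)    [41 ≡ 2 mod 13]
  = -(1 / 13)    [13 ≡ 5 mod 8 ⇒ (2 / 13) = -1]
  = -1    [(1 / 13) = 1]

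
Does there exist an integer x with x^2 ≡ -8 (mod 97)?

yes

Pull out -1: (-8/97) = (-1/97)·(8/97). Since 97 ≡ 1 (mod 4), (-1/97) = +1. Now have (8/97).
Factor out 2: 8 = 2^3. Since 97 ≡ 1 (mod 8), (2/97) = +1, and (2/97)^3 = +1. Now have (1/97).
(1/97) = 1. Collecting the sign factors: 1.
The Legendre symbol is 1, so x^2 ≡ -8 (mod 97) has solution.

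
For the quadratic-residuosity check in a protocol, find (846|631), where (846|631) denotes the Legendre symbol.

(846|631)
  = (215|631)    [846 ≡ 215 mod 631]
  = -(631|215)    [QR: both ≡ 3 mod 4, sign flips]
  = -(201|215)    [631 ≡ 201 mod 215]
  = -(215|201)    [QR: 201 ≡ 1 mod 4, sign kept]
  = -(14|201)    [215 ≡ 14 mod 201]
  = -(7|201)    [201 ≡ 1 mod 8 ⇒ (2|201) = +1]
  = -(201|7)    [QR: 201 ≡ 1 mod 4, sign kept]
  = -(5|7)    [201 ≡ 5 mod 7]
  = -(7|5)    [QR: 5 ≡ 1 mod 4, sign kept]
  = -(2|5)    [7 ≡ 2 mod 5]
  = (1|5)    [5 ≡ 5 mod 8 ⇒ (2|5) = -1]
  = 1    [(1|5) = 1]

1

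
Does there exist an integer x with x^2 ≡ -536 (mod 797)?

no

(-536|797)
  = (536|797)    [797 ≡ 1 mod 4 ⇒ (-1|797) = +1]
  = -(67|797)    [797 ≡ 5 mod 8 ⇒ (2|797)^3 = -1]
  = -(797|67)    [QR: 797 ≡ 1 mod 4, sign kept]
  = -(60|67)    [797 ≡ 60 mod 67]
  = -(15|67)    [67 ≡ 3 mod 8 ⇒ (2|67)^2 = +1]
  = (67|15)    [QR: both ≡ 3 mod 4, sign flips]
  = (7|15)    [67 ≡ 7 mod 15]
  = -(15|7)    [QR: both ≡ 3 mod 4, sign flips]
  = -(1|7)    [15 ≡ 1 mod 7]
  = -1    [(1|7) = 1]
(-536|797) = -1, and 797 is prime, so -536 is not a quadratic residue mod 797.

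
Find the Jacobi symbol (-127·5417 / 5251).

-1

By multiplicativity, (-127·5417 / 5251) = (-127 / 5251)·(5417 / 5251).
First factor (-127 / 5251):
Pull out -1: (-127 / 5251) = (-1 / 5251)·(127 / 5251). Since 5251 ≡ 3 (mod 4), (-1 / 5251) = -1. Now have -(127 / 5251).
Both 127 ≡ 3 and 5251 ≡ 3 (mod 4), so reciprocity gives (127 / 5251) = -(5251 / 127). Reduce: 5251 ≡ 44 (mod 127). Now have (44 / 127).
Factor out 2: 44 = 2^2·11. Since 127 ≡ 7 (mod 8), (2 / 127) = +1, and (2 / 127)^2 = +1. Now have (11 / 127).
Both 11 ≡ 3 and 127 ≡ 3 (mod 4), so reciprocity gives (11 / 127) = -(127 / 11). Reduce: 127 ≡ 6 (mod 11). Now have -(6 / 11).
Factor out 2: 6 = 2·3. Since 11 ≡ 3 (mod 8), (2 / 11) = -1. Now have (3 / 11).
Both 3 ≡ 3 and 11 ≡ 3 (mod 4), so reciprocity gives (3 / 11) = -(11 / 3). Reduce: 11 ≡ 2 (mod 3). Now have -(2 / 3).
Factor out 2: 2 = 2. Since 3 ≡ 3 (mod 8), (2 / 3) = -1. Now have (1 / 3).
(1 / 3) = 1. Collecting the sign factors: 1.
Second factor (5417 / 5251):
Reduce the numerator: 5417 ≡ 166 (mod 5251), so (5417 / 5251) = (166 / 5251).
Factor out 2: 166 = 2·83. Since 5251 ≡ 3 (mod 8), (2 / 5251) = -1. Now have -(83 / 5251).
Both 83 ≡ 3 and 5251 ≡ 3 (mod 4), so reciprocity gives (83 / 5251) = -(5251 / 83). Reduce: 5251 ≡ 22 (mod 83). Now have (22 / 83).
Factor out 2: 22 = 2·11. Since 83 ≡ 3 (mod 8), (2 / 83) = -1. Now have -(11 / 83).
Both 11 ≡ 3 and 83 ≡ 3 (mod 4), so reciprocity gives (11 / 83) = -(83 / 11). Reduce: 83 ≡ 6 (mod 11). Now have (6 / 11).
Factor out 2: 6 = 2·3. Since 11 ≡ 3 (mod 8), (2 / 11) = -1. Now have -(3 / 11).
Both 3 ≡ 3 and 11 ≡ 3 (mod 4), so reciprocity gives (3 / 11) = -(11 / 3). Reduce: 11 ≡ 2 (mod 3). Now have (2 / 3).
Factor out 2: 2 = 2. Since 3 ≡ 3 (mod 8), (2 / 3) = -1. Now have -(1 / 3).
(1 / 3) = 1. Collecting the sign factors: -1.
Product: (1)·(-1) = -1.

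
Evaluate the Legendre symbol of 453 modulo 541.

(453/541)
  = (541/453)    [QR: 453 ≡ 1 mod 4, sign kept]
  = (88/453)    [541 ≡ 88 mod 453]
  = -(11/453)    [453 ≡ 5 mod 8 ⇒ (2/453)^3 = -1]
  = -(453/11)    [QR: 453 ≡ 1 mod 4, sign kept]
  = -(2/11)    [453 ≡ 2 mod 11]
  = (1/11)    [11 ≡ 3 mod 8 ⇒ (2/11) = -1]
  = 1    [(1/11) = 1]

1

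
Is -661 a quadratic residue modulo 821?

no

(-661/821)
  = (661/821)    [821 ≡ 1 mod 4 ⇒ (-1/821) = +1]
  = (821/661)    [QR: 661 ≡ 1 mod 4, sign kept]
  = (160/661)    [821 ≡ 160 mod 661]
  = -(5/661)    [661 ≡ 5 mod 8 ⇒ (2/661)^5 = -1]
  = -(661/5)    [QR: 5 ≡ 1 mod 4, sign kept]
  = -(1/5)    [661 ≡ 1 mod 5]
  = -1    [(1/5) = 1]
The Legendre symbol is -1, so x^2 ≡ -661 (mod 821) has no solution.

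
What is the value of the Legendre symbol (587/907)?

1

(587/907)
  = -(907/587)    [QR: both ≡ 3 mod 4, sign flips]
  = -(320/587)    [907 ≡ 320 mod 587]
  = -(5/587)    [587 ≡ 3 mod 8 ⇒ (2/587)^6 = +1]
  = -(587/5)    [QR: 5 ≡ 1 mod 4, sign kept]
  = -(2/5)    [587 ≡ 2 mod 5]
  = (1/5)    [5 ≡ 5 mod 8 ⇒ (2/5) = -1]
  = 1    [(1/5) = 1]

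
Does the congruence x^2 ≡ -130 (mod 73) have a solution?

yes

Pull out -1: (-130/73) = (-1/73)·(130/73). Since 73 ≡ 1 (mod 4), (-1/73) = +1. Now have (130/73).
Reduce the numerator: 130 ≡ 57 (mod 73), so (130/73) = (57/73).
57 ≡ 1 (mod 4), so quadratic reciprocity gives (57/73) = (73/57). Reduce: 73 ≡ 16 (mod 57). Now have (16/57).
Factor out 2: 16 = 2^4. Since 57 ≡ 1 (mod 8), (2/57) = +1, and (2/57)^4 = +1. Now have (1/57).
(1/57) = 1. Collecting the sign factors: 1.
(-130/73) = 1, and 73 is prime, so -130 is a quadratic residue mod 73.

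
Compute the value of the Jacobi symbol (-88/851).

Pull out -1: (-88/851) = (-1/851)·(88/851). Since 851 ≡ 3 (mod 4), (-1/851) = -1. Now have -(88/851).
Factor out 2: 88 = 2^3·11. Since 851 ≡ 3 (mod 8), (2/851) = -1, and (2/851)^3 = -1. Now have (11/851).
Both 11 ≡ 3 and 851 ≡ 3 (mod 4), so reciprocity gives (11/851) = -(851/11). Reduce: 851 ≡ 4 (mod 11). Now have -(4/11).
Factor out 2: 4 = 2^2. Since 11 ≡ 3 (mod 8), (2/11) = -1, and (2/11)^2 = +1. Now have -(1/11).
(1/11) = 1. Collecting the sign factors: -1.

-1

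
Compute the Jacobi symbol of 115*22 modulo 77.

By multiplicativity, (115·22/77) = (115/77)·(22/77).
First factor (115/77):
(115/77)
  = (38/77)    [115 ≡ 38 mod 77]
  = -(19/77)    [77 ≡ 5 mod 8 ⇒ (2/77) = -1]
  = -(77/19)    [QR: 77 ≡ 1 mod 4, sign kept]
  = -(1/19)    [77 ≡ 1 mod 19]
  = -1    [(1/19) = 1]
Second factor (22/77):
(22/77)
  = -(11/77)    [77 ≡ 5 mod 8 ⇒ (2/77) = -1]
  = -(77/11)    [QR: 77 ≡ 1 mod 4, sign kept]
  = -(0/11)    [77 ≡ 0 mod 11]
  = 0    [numerator 0, gcd > 1]
Product: (-1)·(0) = 0.

0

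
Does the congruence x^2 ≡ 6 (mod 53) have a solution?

yes

(6/53)
  = -(3/53)    [53 ≡ 5 mod 8 ⇒ (2/53) = -1]
  = -(53/3)    [QR: 53 ≡ 1 mod 4, sign kept]
  = -(2/3)    [53 ≡ 2 mod 3]
  = (1/3)    [3 ≡ 3 mod 8 ⇒ (2/3) = -1]
  = 1    [(1/3) = 1]
The Legendre symbol is 1, so x^2 ≡ 6 (mod 53) has solution.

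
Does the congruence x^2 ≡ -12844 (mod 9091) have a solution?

yes

Reduce the numerator: -12844 ≡ 5338 (mod 9091), so (-12844/9091) = (5338/9091).
Factor out 2: 5338 = 2·2669. Since 9091 ≡ 3 (mod 8), (2/9091) = -1. Now have -(2669/9091).
2669 ≡ 1 (mod 4), so quadratic reciprocity gives (2669/9091) = (9091/2669). Reduce: 9091 ≡ 1084 (mod 2669). Now have -(1084/2669).
Factor out 2: 1084 = 2^2·271. Since 2669 ≡ 5 (mod 8), (2/2669) = -1, and (2/2669)^2 = +1. Now have -(271/2669).
2669 ≡ 1 (mod 4), so quadratic reciprocity gives (271/2669) = (2669/271). Reduce: 2669 ≡ 230 (mod 271). Now have -(230/271).
Factor out 2: 230 = 2·115. Since 271 ≡ 7 (mod 8), (2/271) = +1. Now have -(115/271).
Both 115 ≡ 3 and 271 ≡ 3 (mod 4), so reciprocity gives (115/271) = -(271/115). Reduce: 271 ≡ 41 (mod 115). Now have (41/115).
41 ≡ 1 (mod 4), so quadratic reciprocity gives (41/115) = (115/41). Reduce: 115 ≡ 33 (mod 41). Now have (33/41).
33 ≡ 1 (mod 4), so quadratic reciprocity gives (33/41) = (41/33). Reduce: 41 ≡ 8 (mod 33). Now have (8/33).
Factor out 2: 8 = 2^3. Since 33 ≡ 1 (mod 8), (2/33) = +1, and (2/33)^3 = +1. Now have (1/33).
(1/33) = 1. Collecting the sign factors: 1.
The Legendre symbol is 1, so x^2 ≡ -12844 (mod 9091) has solution.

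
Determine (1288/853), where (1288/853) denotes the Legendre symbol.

(1288/853)
  = (435/853)    [1288 ≡ 435 mod 853]
  = (853/435)    [QR: 853 ≡ 1 mod 4, sign kept]
  = (418/435)    [853 ≡ 418 mod 435]
  = -(209/435)    [435 ≡ 3 mod 8 ⇒ (2/435) = -1]
  = -(435/209)    [QR: 209 ≡ 1 mod 4, sign kept]
  = -(17/209)    [435 ≡ 17 mod 209]
  = -(209/17)    [QR: 17 ≡ 1 mod 4, sign kept]
  = -(5/17)    [209 ≡ 5 mod 17]
  = -(17/5)    [QR: 5 ≡ 1 mod 4, sign kept]
  = -(2/5)    [17 ≡ 2 mod 5]
  = (1/5)    [5 ≡ 5 mod 8 ⇒ (2/5) = -1]
  = 1    [(1/5) = 1]

1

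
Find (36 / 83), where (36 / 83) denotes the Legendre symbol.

Factor out 2: 36 = 2^2·9. Since 83 ≡ 3 (mod 8), (2 / 83) = -1, and (2 / 83)^2 = +1. Now have (9 / 83).
9 ≡ 1 (mod 4), so quadratic reciprocity gives (9 / 83) = (83 / 9). Reduce: 83 ≡ 2 (mod 9). Now have (2 / 9).
Factor out 2: 2 = 2. Since 9 ≡ 1 (mod 8), (2 / 9) = +1. Now have (1 / 9).
(1 / 9) = 1. Collecting the sign factors: 1.

1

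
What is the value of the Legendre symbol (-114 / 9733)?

(-114 / 9733)
  = (114 / 9733)    [9733 ≡ 1 mod 4 ⇒ (-1 / 9733) = +1]
  = -(57 / 9733)    [9733 ≡ 5 mod 8 ⇒ (2 / 9733) = -1]
  = -(9733 / 57)    [QR: 57 ≡ 1 mod 4, sign kept]
  = -(43 / 57)    [9733 ≡ 43 mod 57]
  = -(57 / 43)    [QR: 57 ≡ 1 mod 4, sign kept]
  = -(14 / 43)    [57 ≡ 14 mod 43]
  = (7 / 43)    [43 ≡ 3 mod 8 ⇒ (2 / 43) = -1]
  = -(43 / 7)    [QR: both ≡ 3 mod 4, sign flips]
  = -(1 / 7)    [43 ≡ 1 mod 7]
  = -1    [(1 / 7) = 1]

-1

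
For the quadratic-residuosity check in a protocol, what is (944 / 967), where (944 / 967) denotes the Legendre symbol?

1

Factor out 2: 944 = 2^4·59. Since 967 ≡ 7 (mod 8), (2 / 967) = +1, and (2 / 967)^4 = +1. Now have (59 / 967).
Both 59 ≡ 3 and 967 ≡ 3 (mod 4), so reciprocity gives (59 / 967) = -(967 / 59). Reduce: 967 ≡ 23 (mod 59). Now have -(23 / 59).
Both 23 ≡ 3 and 59 ≡ 3 (mod 4), so reciprocity gives (23 / 59) = -(59 / 23). Reduce: 59 ≡ 13 (mod 23). Now have (13 / 23).
13 ≡ 1 (mod 4), so quadratic reciprocity gives (13 / 23) = (23 / 13). Reduce: 23 ≡ 10 (mod 13). Now have (10 / 13).
Factor out 2: 10 = 2·5. Since 13 ≡ 5 (mod 8), (2 / 13) = -1. Now have -(5 / 13).
5 ≡ 1 (mod 4), so quadratic reciprocity gives (5 / 13) = (13 / 5). Reduce: 13 ≡ 3 (mod 5). Now have -(3 / 5).
5 ≡ 1 (mod 4), so quadratic reciprocity gives (3 / 5) = (5 / 3). Reduce: 5 ≡ 2 (mod 3). Now have -(2 / 3).
Factor out 2: 2 = 2. Since 3 ≡ 3 (mod 8), (2 / 3) = -1. Now have (1 / 3).
(1 / 3) = 1. Collecting the sign factors: 1.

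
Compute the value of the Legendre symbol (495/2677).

-1

2677 ≡ 1 (mod 4), so quadratic reciprocity gives (495/2677) = (2677/495). Reduce: 2677 ≡ 202 (mod 495). Now have (202/495).
Factor out 2: 202 = 2·101. Since 495 ≡ 7 (mod 8), (2/495) = +1. Now have (101/495).
101 ≡ 1 (mod 4), so quadratic reciprocity gives (101/495) = (495/101). Reduce: 495 ≡ 91 (mod 101). Now have (91/101).
101 ≡ 1 (mod 4), so quadratic reciprocity gives (91/101) = (101/91). Reduce: 101 ≡ 10 (mod 91). Now have (10/91).
Factor out 2: 10 = 2·5. Since 91 ≡ 3 (mod 8), (2/91) = -1. Now have -(5/91).
5 ≡ 1 (mod 4), so quadratic reciprocity gives (5/91) = (91/5). Reduce: 91 ≡ 1 (mod 5). Now have -(1/5).
(1/5) = 1. Collecting the sign factors: -1.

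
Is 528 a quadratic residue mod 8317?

yes

(528/8317)
  = (33/8317)    [8317 ≡ 5 mod 8 ⇒ (2/8317)^4 = +1]
  = (8317/33)    [QR: 33 ≡ 1 mod 4, sign kept]
  = (1/33)    [8317 ≡ 1 mod 33]
  = 1    [(1/33) = 1]
The Legendre symbol is 1, so x^2 ≡ 528 (mod 8317) has solution.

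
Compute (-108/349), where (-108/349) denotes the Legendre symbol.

1

(-108/349)
  = (241/349)    [-108 ≡ 241 mod 349]
  = (349/241)    [QR: 241 ≡ 1 mod 4, sign kept]
  = (108/241)    [349 ≡ 108 mod 241]
  = (27/241)    [241 ≡ 1 mod 8 ⇒ (2/241)^2 = +1]
  = (241/27)    [QR: 241 ≡ 1 mod 4, sign kept]
  = (25/27)    [241 ≡ 25 mod 27]
  = (27/25)    [QR: 25 ≡ 1 mod 4, sign kept]
  = (2/25)    [27 ≡ 2 mod 25]
  = (1/25)    [25 ≡ 1 mod 8 ⇒ (2/25) = +1]
  = 1    [(1/25) = 1]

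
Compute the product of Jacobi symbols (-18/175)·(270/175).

0

By multiplicativity, (-18·270/175) = (-18/175)·(270/175).
First factor (-18/175):
(-18/175)
  = (157/175)    [-18 ≡ 157 mod 175]
  = (175/157)    [QR: 157 ≡ 1 mod 4, sign kept]
  = (18/157)    [175 ≡ 18 mod 157]
  = -(9/157)    [157 ≡ 5 mod 8 ⇒ (2/157) = -1]
  = -(157/9)    [QR: 9 ≡ 1 mod 4, sign kept]
  = -(4/9)    [157 ≡ 4 mod 9]
  = -(1/9)    [9 ≡ 1 mod 8 ⇒ (2/9)^2 = +1]
  = -1    [(1/9) = 1]
Second factor (270/175):
(270/175)
  = (95/175)    [270 ≡ 95 mod 175]
  = -(175/95)    [QR: both ≡ 3 mod 4, sign flips]
  = -(80/95)    [175 ≡ 80 mod 95]
  = -(5/95)    [95 ≡ 7 mod 8 ⇒ (2/95)^4 = +1]
  = -(95/5)    [QR: 5 ≡ 1 mod 4, sign kept]
  = -(0/5)    [95 ≡ 0 mod 5]
  = 0    [numerator 0, gcd > 1]
Product: (-1)·(0) = 0.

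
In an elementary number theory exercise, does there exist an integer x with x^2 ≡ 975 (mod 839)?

Reduce the numerator: 975 ≡ 136 (mod 839), so (975/839) = (136/839).
Factor out 2: 136 = 2^3·17. Since 839 ≡ 7 (mod 8), (2/839) = +1, and (2/839)^3 = +1. Now have (17/839).
17 ≡ 1 (mod 4), so quadratic reciprocity gives (17/839) = (839/17). Reduce: 839 ≡ 6 (mod 17). Now have (6/17).
Factor out 2: 6 = 2·3. Since 17 ≡ 1 (mod 8), (2/17) = +1. Now have (3/17).
17 ≡ 1 (mod 4), so quadratic reciprocity gives (3/17) = (17/3). Reduce: 17 ≡ 2 (mod 3). Now have (2/3).
Factor out 2: 2 = 2. Since 3 ≡ 3 (mod 8), (2/3) = -1. Now have -(1/3).
(1/3) = 1. Collecting the sign factors: -1.
The Legendre symbol is -1, so x^2 ≡ 975 (mod 839) has no solution.

no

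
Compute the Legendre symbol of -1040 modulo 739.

1

Pull out -1: (-1040/739) = (-1/739)·(1040/739). Since 739 ≡ 3 (mod 4), (-1/739) = -1. Now have -(1040/739).
Reduce the numerator: 1040 ≡ 301 (mod 739), so (1040/739) = (301/739).
301 ≡ 1 (mod 4), so quadratic reciprocity gives (301/739) = (739/301). Reduce: 739 ≡ 137 (mod 301). Now have -(137/301).
137 ≡ 1 (mod 4), so quadratic reciprocity gives (137/301) = (301/137). Reduce: 301 ≡ 27 (mod 137). Now have -(27/137).
137 ≡ 1 (mod 4), so quadratic reciprocity gives (27/137) = (137/27). Reduce: 137 ≡ 2 (mod 27). Now have -(2/27).
Factor out 2: 2 = 2. Since 27 ≡ 3 (mod 8), (2/27) = -1. Now have (1/27).
(1/27) = 1. Collecting the sign factors: 1.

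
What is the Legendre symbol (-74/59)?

(-74/59)
  = (44/59)    [-74 ≡ 44 mod 59]
  = (11/59)    [59 ≡ 3 mod 8 ⇒ (2/59)^2 = +1]
  = -(59/11)    [QR: both ≡ 3 mod 4, sign flips]
  = -(4/11)    [59 ≡ 4 mod 11]
  = -(1/11)    [11 ≡ 3 mod 8 ⇒ (2/11)^2 = +1]
  = -1    [(1/11) = 1]

-1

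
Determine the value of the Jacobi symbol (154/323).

-1

Factor out 2: 154 = 2·77. Since 323 ≡ 3 (mod 8), (2/323) = -1. Now have -(77/323).
77 ≡ 1 (mod 4), so quadratic reciprocity gives (77/323) = (323/77). Reduce: 323 ≡ 15 (mod 77). Now have -(15/77).
77 ≡ 1 (mod 4), so quadratic reciprocity gives (15/77) = (77/15). Reduce: 77 ≡ 2 (mod 15). Now have -(2/15).
Factor out 2: 2 = 2. Since 15 ≡ 7 (mod 8), (2/15) = +1. Now have -(1/15).
(1/15) = 1. Collecting the sign factors: -1.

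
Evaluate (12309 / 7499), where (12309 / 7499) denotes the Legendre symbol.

(12309 / 7499)
  = (4810 / 7499)    [12309 ≡ 4810 mod 7499]
  = -(2405 / 7499)    [7499 ≡ 3 mod 8 ⇒ (2 / 7499) = -1]
  = -(7499 / 2405)    [QR: 2405 ≡ 1 mod 4, sign kept]
  = -(284 / 2405)    [7499 ≡ 284 mod 2405]
  = -(71 / 2405)    [2405 ≡ 5 mod 8 ⇒ (2 / 2405)^2 = +1]
  = -(2405 / 71)    [QR: 2405 ≡ 1 mod 4, sign kept]
  = -(62 / 71)    [2405 ≡ 62 mod 71]
  = -(31 / 71)    [71 ≡ 7 mod 8 ⇒ (2 / 71) = +1]
  = (71 / 31)    [QR: both ≡ 3 mod 4, sign flips]
  = (9 / 31)    [71 ≡ 9 mod 31]
  = (31 / 9)    [QR: 9 ≡ 1 mod 4, sign kept]
  = (4 / 9)    [31 ≡ 4 mod 9]
  = (1 / 9)    [9 ≡ 1 mod 8 ⇒ (2 / 9)^2 = +1]
  = 1    [(1 / 9) = 1]

1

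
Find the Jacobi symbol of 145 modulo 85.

0

(145 / 85)
  = (60 / 85)    [145 ≡ 60 mod 85]
  = (15 / 85)    [85 ≡ 5 mod 8 ⇒ (2 / 85)^2 = +1]
  = (85 / 15)    [QR: 85 ≡ 1 mod 4, sign kept]
  = (10 / 15)    [85 ≡ 10 mod 15]
  = (5 / 15)    [15 ≡ 7 mod 8 ⇒ (2 / 15) = +1]
  = (15 / 5)    [QR: 5 ≡ 1 mod 4, sign kept]
  = (0 / 5)    [15 ≡ 0 mod 5]
  = 0    [numerator 0, gcd > 1]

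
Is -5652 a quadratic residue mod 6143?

(-5652/6143)
  = -(5652/6143)    [6143 ≡ 3 mod 4 ⇒ (-1/6143) = -1]
  = -(1413/6143)    [6143 ≡ 7 mod 8 ⇒ (2/6143)^2 = +1]
  = -(6143/1413)    [QR: 1413 ≡ 1 mod 4, sign kept]
  = -(491/1413)    [6143 ≡ 491 mod 1413]
  = -(1413/491)    [QR: 1413 ≡ 1 mod 4, sign kept]
  = -(431/491)    [1413 ≡ 431 mod 491]
  = (491/431)    [QR: both ≡ 3 mod 4, sign flips]
  = (60/431)    [491 ≡ 60 mod 431]
  = (15/431)    [431 ≡ 7 mod 8 ⇒ (2/431)^2 = +1]
  = -(431/15)    [QR: both ≡ 3 mod 4, sign flips]
  = -(11/15)    [431 ≡ 11 mod 15]
  = (15/11)    [QR: both ≡ 3 mod 4, sign flips]
  = (4/11)    [15 ≡ 4 mod 11]
  = (1/11)    [11 ≡ 3 mod 8 ⇒ (2/11)^2 = +1]
  = 1    [(1/11) = 1]
The Legendre symbol is 1, so x^2 ≡ -5652 (mod 6143) has solution.

yes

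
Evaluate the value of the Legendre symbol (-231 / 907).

Reduce the numerator: -231 ≡ 676 (mod 907), so (-231 / 907) = (676 / 907).
Factor out 2: 676 = 2^2·169. Since 907 ≡ 3 (mod 8), (2 / 907) = -1, and (2 / 907)^2 = +1. Now have (169 / 907).
169 ≡ 1 (mod 4), so quadratic reciprocity gives (169 / 907) = (907 / 169). Reduce: 907 ≡ 62 (mod 169). Now have (62 / 169).
Factor out 2: 62 = 2·31. Since 169 ≡ 1 (mod 8), (2 / 169) = +1. Now have (31 / 169).
169 ≡ 1 (mod 4), so quadratic reciprocity gives (31 / 169) = (169 / 31). Reduce: 169 ≡ 14 (mod 31). Now have (14 / 31).
Factor out 2: 14 = 2·7. Since 31 ≡ 7 (mod 8), (2 / 31) = +1. Now have (7 / 31).
Both 7 ≡ 3 and 31 ≡ 3 (mod 4), so reciprocity gives (7 / 31) = -(31 / 7). Reduce: 31 ≡ 3 (mod 7). Now have -(3 / 7).
Both 3 ≡ 3 and 7 ≡ 3 (mod 4), so reciprocity gives (3 / 7) = -(7 / 3). Reduce: 7 ≡ 1 (mod 3). Now have (1 / 3).
(1 / 3) = 1. Collecting the sign factors: 1.

1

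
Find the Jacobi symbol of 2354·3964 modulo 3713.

By multiplicativity, (2354·3964|3713) = (2354|3713)·(3964|3713).
First factor (2354|3713):
Factor out 2: 2354 = 2·1177. Since 3713 ≡ 1 (mod 8), (2|3713) = +1. Now have (1177|3713).
1177 ≡ 1 (mod 4), so quadratic reciprocity gives (1177|3713) = (3713|1177). Reduce: 3713 ≡ 182 (mod 1177). Now have (182|1177).
Factor out 2: 182 = 2·91. Since 1177 ≡ 1 (mod 8), (2|1177) = +1. Now have (91|1177).
1177 ≡ 1 (mod 4), so quadratic reciprocity gives (91|1177) = (1177|91). Reduce: 1177 ≡ 85 (mod 91). Now have (85|91).
85 ≡ 1 (mod 4), so quadratic reciprocity gives (85|91) = (91|85). Reduce: 91 ≡ 6 (mod 85). Now have (6|85).
Factor out 2: 6 = 2·3. Since 85 ≡ 5 (mod 8), (2|85) = -1. Now have -(3|85).
85 ≡ 1 (mod 4), so quadratic reciprocity gives (3|85) = (85|3). Reduce: 85 ≡ 1 (mod 3). Now have -(1|3).
(1|3) = 1. Collecting the sign factors: -1.
Second factor (3964|3713):
Reduce the numerator: 3964 ≡ 251 (mod 3713), so (3964|3713) = (251|3713).
3713 ≡ 1 (mod 4), so quadratic reciprocity gives (251|3713) = (3713|251). Reduce: 3713 ≡ 199 (mod 251). Now have (199|251).
Both 199 ≡ 3 and 251 ≡ 3 (mod 4), so reciprocity gives (199|251) = -(251|199). Reduce: 251 ≡ 52 (mod 199). Now have -(52|199).
Factor out 2: 52 = 2^2·13. Since 199 ≡ 7 (mod 8), (2|199) = +1, and (2|199)^2 = +1. Now have -(13|199).
13 ≡ 1 (mod 4), so quadratic reciprocity gives (13|199) = (199|13). Reduce: 199 ≡ 4 (mod 13). Now have -(4|13).
Factor out 2: 4 = 2^2. Since 13 ≡ 5 (mod 8), (2|13) = -1, and (2|13)^2 = +1. Now have -(1|13).
(1|13) = 1. Collecting the sign factors: -1.
Product: (-1)·(-1) = 1.

1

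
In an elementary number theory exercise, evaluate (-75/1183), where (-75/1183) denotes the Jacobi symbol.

Reduce the numerator: -75 ≡ 1108 (mod 1183), so (-75/1183) = (1108/1183).
Factor out 2: 1108 = 2^2·277. Since 1183 ≡ 7 (mod 8), (2/1183) = +1, and (2/1183)^2 = +1. Now have (277/1183).
277 ≡ 1 (mod 4), so quadratic reciprocity gives (277/1183) = (1183/277). Reduce: 1183 ≡ 75 (mod 277). Now have (75/277).
277 ≡ 1 (mod 4), so quadratic reciprocity gives (75/277) = (277/75). Reduce: 277 ≡ 52 (mod 75). Now have (52/75).
Factor out 2: 52 = 2^2·13. Since 75 ≡ 3 (mod 8), (2/75) = -1, and (2/75)^2 = +1. Now have (13/75).
13 ≡ 1 (mod 4), so quadratic reciprocity gives (13/75) = (75/13). Reduce: 75 ≡ 10 (mod 13). Now have (10/13).
Factor out 2: 10 = 2·5. Since 13 ≡ 5 (mod 8), (2/13) = -1. Now have -(5/13).
5 ≡ 1 (mod 4), so quadratic reciprocity gives (5/13) = (13/5). Reduce: 13 ≡ 3 (mod 5). Now have -(3/5).
5 ≡ 1 (mod 4), so quadratic reciprocity gives (3/5) = (5/3). Reduce: 5 ≡ 2 (mod 3). Now have -(2/3).
Factor out 2: 2 = 2. Since 3 ≡ 3 (mod 8), (2/3) = -1. Now have (1/3).
(1/3) = 1. Collecting the sign factors: 1.

1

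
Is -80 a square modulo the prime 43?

yes

(-80/43)
  = (6/43)    [-80 ≡ 6 mod 43]
  = -(3/43)    [43 ≡ 3 mod 8 ⇒ (2/43) = -1]
  = (43/3)    [QR: both ≡ 3 mod 4, sign flips]
  = (1/3)    [43 ≡ 1 mod 3]
  = 1    [(1/3) = 1]
(-80/43) = 1, and 43 is prime, so -80 is a quadratic residue mod 43.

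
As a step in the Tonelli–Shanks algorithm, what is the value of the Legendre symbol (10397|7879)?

Reduce the numerator: 10397 ≡ 2518 (mod 7879), so (10397|7879) = (2518|7879).
Factor out 2: 2518 = 2·1259. Since 7879 ≡ 7 (mod 8), (2|7879) = +1. Now have (1259|7879).
Both 1259 ≡ 3 and 7879 ≡ 3 (mod 4), so reciprocity gives (1259|7879) = -(7879|1259). Reduce: 7879 ≡ 325 (mod 1259). Now have -(325|1259).
325 ≡ 1 (mod 4), so quadratic reciprocity gives (325|1259) = (1259|325). Reduce: 1259 ≡ 284 (mod 325). Now have -(284|325).
Factor out 2: 284 = 2^2·71. Since 325 ≡ 5 (mod 8), (2|325) = -1, and (2|325)^2 = +1. Now have -(71|325).
325 ≡ 1 (mod 4), so quadratic reciprocity gives (71|325) = (325|71). Reduce: 325 ≡ 41 (mod 71). Now have -(41|71).
41 ≡ 1 (mod 4), so quadratic reciprocity gives (41|71) = (71|41). Reduce: 71 ≡ 30 (mod 41). Now have -(30|41).
Factor out 2: 30 = 2·15. Since 41 ≡ 1 (mod 8), (2|41) = +1. Now have -(15|41).
41 ≡ 1 (mod 4), so quadratic reciprocity gives (15|41) = (41|15). Reduce: 41 ≡ 11 (mod 15). Now have -(11|15).
Both 11 ≡ 3 and 15 ≡ 3 (mod 4), so reciprocity gives (11|15) = -(15|11). Reduce: 15 ≡ 4 (mod 11). Now have (4|11).
Factor out 2: 4 = 2^2. Since 11 ≡ 3 (mod 8), (2|11) = -1, and (2|11)^2 = +1. Now have (1|11).
(1|11) = 1. Collecting the sign factors: 1.

1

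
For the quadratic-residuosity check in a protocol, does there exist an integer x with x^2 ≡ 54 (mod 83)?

no

Factor out 2: 54 = 2·27. Since 83 ≡ 3 (mod 8), (2|83) = -1. Now have -(27|83).
Both 27 ≡ 3 and 83 ≡ 3 (mod 4), so reciprocity gives (27|83) = -(83|27). Reduce: 83 ≡ 2 (mod 27). Now have (2|27).
Factor out 2: 2 = 2. Since 27 ≡ 3 (mod 8), (2|27) = -1. Now have -(1|27).
(1|27) = 1. Collecting the sign factors: -1.
(54|83) = -1, and 83 is prime, so 54 is not a quadratic residue mod 83.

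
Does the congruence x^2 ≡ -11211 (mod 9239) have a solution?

Reduce the numerator: -11211 ≡ 7267 (mod 9239), so (-11211/9239) = (7267/9239).
Both 7267 ≡ 3 and 9239 ≡ 3 (mod 4), so reciprocity gives (7267/9239) = -(9239/7267). Reduce: 9239 ≡ 1972 (mod 7267). Now have -(1972/7267).
Factor out 2: 1972 = 2^2·493. Since 7267 ≡ 3 (mod 8), (2/7267) = -1, and (2/7267)^2 = +1. Now have -(493/7267).
493 ≡ 1 (mod 4), so quadratic reciprocity gives (493/7267) = (7267/493). Reduce: 7267 ≡ 365 (mod 493). Now have -(365/493).
365 ≡ 1 (mod 4), so quadratic reciprocity gives (365/493) = (493/365). Reduce: 493 ≡ 128 (mod 365). Now have -(128/365).
Factor out 2: 128 = 2^7. Since 365 ≡ 5 (mod 8), (2/365) = -1, and (2/365)^7 = -1. Now have (1/365).
(1/365) = 1. Collecting the sign factors: 1.
The Legendre symbol is 1, so x^2 ≡ -11211 (mod 9239) has solution.

yes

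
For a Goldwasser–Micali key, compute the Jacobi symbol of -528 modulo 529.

(-528/529)
  = (1/529)    [-528 ≡ 1 mod 529]
  = 1    [(1/529) = 1]

1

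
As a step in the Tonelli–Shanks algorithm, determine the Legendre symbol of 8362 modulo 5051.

(8362 / 5051)
  = (3311 / 5051)    [8362 ≡ 3311 mod 5051]
  = -(5051 / 3311)    [QR: both ≡ 3 mod 4, sign flips]
  = -(1740 / 3311)    [5051 ≡ 1740 mod 3311]
  = -(435 / 3311)    [3311 ≡ 7 mod 8 ⇒ (2 / 3311)^2 = +1]
  = (3311 / 435)    [QR: both ≡ 3 mod 4, sign flips]
  = (266 / 435)    [3311 ≡ 266 mod 435]
  = -(133 / 435)    [435 ≡ 3 mod 8 ⇒ (2 / 435) = -1]
  = -(435 / 133)    [QR: 133 ≡ 1 mod 4, sign kept]
  = -(36 / 133)    [435 ≡ 36 mod 133]
  = -(9 / 133)    [133 ≡ 5 mod 8 ⇒ (2 / 133)^2 = +1]
  = -(133 / 9)    [QR: 9 ≡ 1 mod 4, sign kept]
  = -(7 / 9)    [133 ≡ 7 mod 9]
  = -(9 / 7)    [QR: 9 ≡ 1 mod 4, sign kept]
  = -(2 / 7)    [9 ≡ 2 mod 7]
  = -(1 / 7)    [7 ≡ 7 mod 8 ⇒ (2 / 7) = +1]
  = -1    [(1 / 7) = 1]

-1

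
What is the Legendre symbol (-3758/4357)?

1

(-3758/4357)
  = (599/4357)    [-3758 ≡ 599 mod 4357]
  = (4357/599)    [QR: 4357 ≡ 1 mod 4, sign kept]
  = (164/599)    [4357 ≡ 164 mod 599]
  = (41/599)    [599 ≡ 7 mod 8 ⇒ (2/599)^2 = +1]
  = (599/41)    [QR: 41 ≡ 1 mod 4, sign kept]
  = (25/41)    [599 ≡ 25 mod 41]
  = (41/25)    [QR: 25 ≡ 1 mod 4, sign kept]
  = (16/25)    [41 ≡ 16 mod 25]
  = (1/25)    [25 ≡ 1 mod 8 ⇒ (2/25)^4 = +1]
  = 1    [(1/25) = 1]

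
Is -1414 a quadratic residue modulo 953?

no

Reduce the numerator: -1414 ≡ 492 (mod 953), so (-1414/953) = (492/953).
Factor out 2: 492 = 2^2·123. Since 953 ≡ 1 (mod 8), (2/953) = +1, and (2/953)^2 = +1. Now have (123/953).
953 ≡ 1 (mod 4), so quadratic reciprocity gives (123/953) = (953/123). Reduce: 953 ≡ 92 (mod 123). Now have (92/123).
Factor out 2: 92 = 2^2·23. Since 123 ≡ 3 (mod 8), (2/123) = -1, and (2/123)^2 = +1. Now have (23/123).
Both 23 ≡ 3 and 123 ≡ 3 (mod 4), so reciprocity gives (23/123) = -(123/23). Reduce: 123 ≡ 8 (mod 23). Now have -(8/23).
Factor out 2: 8 = 2^3. Since 23 ≡ 7 (mod 8), (2/23) = +1, and (2/23)^3 = +1. Now have -(1/23).
(1/23) = 1. Collecting the sign factors: -1.
(-1414/953) = -1, and 953 is prime, so -1414 is not a quadratic residue mod 953.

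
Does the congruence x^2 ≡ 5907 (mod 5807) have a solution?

(5907/5807)
  = (100/5807)    [5907 ≡ 100 mod 5807]
  = (25/5807)    [5807 ≡ 7 mod 8 ⇒ (2/5807)^2 = +1]
  = (5807/25)    [QR: 25 ≡ 1 mod 4, sign kept]
  = (7/25)    [5807 ≡ 7 mod 25]
  = (25/7)    [QR: 25 ≡ 1 mod 4, sign kept]
  = (4/7)    [25 ≡ 4 mod 7]
  = (1/7)    [7 ≡ 7 mod 8 ⇒ (2/7)^2 = +1]
  = 1    [(1/7) = 1]
The Legendre symbol is 1, so x^2 ≡ 5907 (mod 5807) has solution.

yes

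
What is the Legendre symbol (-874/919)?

(-874/919)
  = (45/919)    [-874 ≡ 45 mod 919]
  = (919/45)    [QR: 45 ≡ 1 mod 4, sign kept]
  = (19/45)    [919 ≡ 19 mod 45]
  = (45/19)    [QR: 45 ≡ 1 mod 4, sign kept]
  = (7/19)    [45 ≡ 7 mod 19]
  = -(19/7)    [QR: both ≡ 3 mod 4, sign flips]
  = -(5/7)    [19 ≡ 5 mod 7]
  = -(7/5)    [QR: 5 ≡ 1 mod 4, sign kept]
  = -(2/5)    [7 ≡ 2 mod 5]
  = (1/5)    [5 ≡ 5 mod 8 ⇒ (2/5) = -1]
  = 1    [(1/5) = 1]

1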